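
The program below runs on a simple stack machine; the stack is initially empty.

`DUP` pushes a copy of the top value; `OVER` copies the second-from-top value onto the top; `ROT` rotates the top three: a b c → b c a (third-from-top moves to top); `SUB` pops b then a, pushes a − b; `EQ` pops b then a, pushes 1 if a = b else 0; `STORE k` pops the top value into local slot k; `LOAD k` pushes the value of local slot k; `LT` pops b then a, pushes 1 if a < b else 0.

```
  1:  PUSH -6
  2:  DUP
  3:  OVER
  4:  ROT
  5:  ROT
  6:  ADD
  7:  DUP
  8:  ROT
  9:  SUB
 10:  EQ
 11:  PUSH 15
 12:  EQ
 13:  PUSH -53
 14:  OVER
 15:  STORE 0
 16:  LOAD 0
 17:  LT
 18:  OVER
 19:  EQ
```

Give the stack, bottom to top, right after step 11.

PUSH -6  [-6]
DUP      [-6, -6]
OVER     [-6, -6, -6]
ROT      [-6, -6, -6]
ROT      [-6, -6, -6]
ADD      [-6, -12]
DUP      [-6, -12, -12]
ROT      [-12, -12, -6]
SUB      [-12, -6]
EQ       [0]
PUSH 15  [0, 15]

[0, 15]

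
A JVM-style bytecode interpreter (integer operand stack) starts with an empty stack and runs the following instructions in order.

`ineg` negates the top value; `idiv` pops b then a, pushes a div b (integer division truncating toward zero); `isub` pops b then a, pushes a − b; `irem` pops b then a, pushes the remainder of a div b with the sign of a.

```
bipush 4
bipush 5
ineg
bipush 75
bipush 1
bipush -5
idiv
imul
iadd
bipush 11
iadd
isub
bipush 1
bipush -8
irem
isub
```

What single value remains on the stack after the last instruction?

-3

bipush 4  -> [4]
bipush 5  -> [4, 5]
ineg      -> [4, -5]
bipush 75 -> [4, -5, 75]
bipush 1  -> [4, -5, 75, 1]
bipush -5 -> [4, -5, 75, 1, -5]
idiv      -> [4, -5, 75, 0]
imul      -> [4, -5, 0]
iadd      -> [4, -5]
bipush 11 -> [4, -5, 11]
iadd      -> [4, 6]
isub      -> [-2]
bipush 1  -> [-2, 1]
bipush -8 -> [-2, 1, -8]
irem      -> [-2, 1]
isub      -> [-3]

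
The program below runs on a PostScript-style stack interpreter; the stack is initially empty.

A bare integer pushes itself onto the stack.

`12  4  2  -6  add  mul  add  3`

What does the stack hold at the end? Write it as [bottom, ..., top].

[-4, 3]

12   12
4    12 4
2    12 4 2
-6   12 4 2 -6
add  12 4 -4
mul  12 -16
add  -4
3    -4 3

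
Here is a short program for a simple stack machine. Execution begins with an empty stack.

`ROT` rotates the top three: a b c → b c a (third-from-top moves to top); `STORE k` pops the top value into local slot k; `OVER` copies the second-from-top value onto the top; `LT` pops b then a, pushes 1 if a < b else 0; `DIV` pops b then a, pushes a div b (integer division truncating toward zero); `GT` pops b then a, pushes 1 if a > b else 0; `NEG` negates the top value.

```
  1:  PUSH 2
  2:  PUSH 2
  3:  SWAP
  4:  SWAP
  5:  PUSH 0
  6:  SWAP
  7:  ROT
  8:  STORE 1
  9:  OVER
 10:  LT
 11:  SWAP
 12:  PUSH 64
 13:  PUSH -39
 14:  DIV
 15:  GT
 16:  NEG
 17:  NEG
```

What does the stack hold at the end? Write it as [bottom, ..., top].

PUSH 2   → 2
PUSH 2   → 2 2
SWAP     → 2 2
SWAP     → 2 2
PUSH 0   → 2 2 0
SWAP     → 2 0 2
ROT      → 0 2 2
STORE 1  → 0 2
OVER     → 0 2 0
LT       → 0 0
SWAP     → 0 0
PUSH 64  → 0 0 64
PUSH -39 → 0 0 64 -39
DIV      → 0 0 -1
GT       → 0 1
NEG      → 0 -1
NEG      → 0 1

[0, 1]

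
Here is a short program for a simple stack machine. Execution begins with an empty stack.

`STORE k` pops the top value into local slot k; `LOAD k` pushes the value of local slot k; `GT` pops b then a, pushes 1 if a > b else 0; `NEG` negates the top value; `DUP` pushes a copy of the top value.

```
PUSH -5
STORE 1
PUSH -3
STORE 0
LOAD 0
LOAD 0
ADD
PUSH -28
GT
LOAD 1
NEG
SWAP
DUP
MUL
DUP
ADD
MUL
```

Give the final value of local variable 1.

-5

PUSH -5  -> -5
STORE 1  -> (empty)
PUSH -3  -> -3
STORE 0  -> (empty)
LOAD 0   -> -3
LOAD 0   -> -3 -3
ADD      -> -6
PUSH -28 -> -6 -28
GT       -> 1
LOAD 1   -> 1 -5
NEG      -> 1 5
SWAP     -> 5 1
DUP      -> 5 1 1
MUL      -> 5 1
DUP      -> 5 1 1
ADD      -> 5 2
MUL      -> 10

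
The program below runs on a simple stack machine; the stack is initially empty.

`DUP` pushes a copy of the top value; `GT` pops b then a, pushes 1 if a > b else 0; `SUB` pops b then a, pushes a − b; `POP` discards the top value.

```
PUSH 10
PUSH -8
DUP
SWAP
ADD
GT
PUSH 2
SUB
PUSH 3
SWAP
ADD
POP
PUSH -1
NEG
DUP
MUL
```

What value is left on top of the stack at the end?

1

PUSH 10 → [10]
PUSH -8 → [10, -8]
DUP     → [10, -8, -8]
SWAP    → [10, -8, -8]
ADD     → [10, -16]
GT      → [1]
PUSH 2  → [1, 2]
SUB     → [-1]
PUSH 3  → [-1, 3]
SWAP    → [3, -1]
ADD     → [2]
POP     → []
PUSH -1 → [-1]
NEG     → [1]
DUP     → [1, 1]
MUL     → [1]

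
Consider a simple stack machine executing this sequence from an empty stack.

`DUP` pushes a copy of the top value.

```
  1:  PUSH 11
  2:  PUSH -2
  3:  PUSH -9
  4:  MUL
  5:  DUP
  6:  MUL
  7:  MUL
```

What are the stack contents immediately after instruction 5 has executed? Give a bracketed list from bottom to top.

PUSH 11 : [11]
PUSH -2 : [11, -2]
PUSH -9 : [11, -2, -9]
MUL     : [11, 18]
DUP     : [11, 18, 18]

[11, 18, 18]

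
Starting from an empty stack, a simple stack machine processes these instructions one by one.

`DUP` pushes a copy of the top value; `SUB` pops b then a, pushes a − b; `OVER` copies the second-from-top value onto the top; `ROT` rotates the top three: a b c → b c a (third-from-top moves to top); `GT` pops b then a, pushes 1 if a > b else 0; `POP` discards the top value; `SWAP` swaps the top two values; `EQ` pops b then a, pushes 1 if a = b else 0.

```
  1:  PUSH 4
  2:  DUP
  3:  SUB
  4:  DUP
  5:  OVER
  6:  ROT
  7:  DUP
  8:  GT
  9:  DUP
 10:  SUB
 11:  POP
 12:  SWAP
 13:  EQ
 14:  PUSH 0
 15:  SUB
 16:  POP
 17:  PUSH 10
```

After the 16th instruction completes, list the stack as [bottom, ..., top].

[]

PUSH 4 → [4]
DUP    → [4, 4]
SUB    → [0]
DUP    → [0, 0]
OVER   → [0, 0, 0]
ROT    → [0, 0, 0]
DUP    → [0, 0, 0, 0]
GT     → [0, 0, 0]
DUP    → [0, 0, 0, 0]
SUB    → [0, 0, 0]
POP    → [0, 0]
SWAP   → [0, 0]
EQ     → [1]
PUSH 0 → [1, 0]
SUB    → [1]
POP    → []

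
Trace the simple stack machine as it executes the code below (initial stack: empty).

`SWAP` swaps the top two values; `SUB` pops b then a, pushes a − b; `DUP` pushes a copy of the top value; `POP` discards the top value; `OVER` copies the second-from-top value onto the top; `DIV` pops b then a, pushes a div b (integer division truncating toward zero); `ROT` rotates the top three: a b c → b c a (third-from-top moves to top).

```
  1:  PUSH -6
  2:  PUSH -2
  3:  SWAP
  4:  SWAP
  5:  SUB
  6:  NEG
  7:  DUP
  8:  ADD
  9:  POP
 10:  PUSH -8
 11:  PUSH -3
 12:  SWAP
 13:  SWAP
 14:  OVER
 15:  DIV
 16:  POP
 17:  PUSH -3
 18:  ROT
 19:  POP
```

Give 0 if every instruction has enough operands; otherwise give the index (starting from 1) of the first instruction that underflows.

PUSH -6 -> [-6]
PUSH -2 -> [-6, -2]
SWAP    -> [-2, -6]
SWAP    -> [-6, -2]
SUB     -> [-4]
NEG     -> [4]
DUP     -> [4, 4]
ADD     -> [8]
POP     -> []
PUSH -8 -> [-8]
PUSH -3 -> [-8, -3]
SWAP    -> [-3, -8]
SWAP    -> [-8, -3]
OVER    -> [-8, -3, -8]
DIV     -> [-8, 0]
POP     -> [-8]
PUSH -3 -> [-8, -3]
ROT  — needs 3 operands, stack has 2 → underflow

18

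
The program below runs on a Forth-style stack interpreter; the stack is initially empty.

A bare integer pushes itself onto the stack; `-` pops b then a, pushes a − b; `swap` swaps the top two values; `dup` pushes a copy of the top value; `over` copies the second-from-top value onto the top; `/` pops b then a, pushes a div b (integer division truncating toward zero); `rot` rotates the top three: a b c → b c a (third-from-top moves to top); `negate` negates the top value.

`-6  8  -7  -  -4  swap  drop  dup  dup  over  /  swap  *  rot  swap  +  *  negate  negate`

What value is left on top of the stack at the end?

40

-6     -> -6
8      -> -6 8
-7     -> -6 8 -7
-      -> -6 15
-4     -> -6 15 -4
swap   -> -6 -4 15
drop   -> -6 -4
dup    -> -6 -4 -4
dup    -> -6 -4 -4 -4
over   -> -6 -4 -4 -4 -4
/      -> -6 -4 -4 1
swap   -> -6 -4 1 -4
*      -> -6 -4 -4
rot    -> -4 -4 -6
swap   -> -4 -6 -4
+      -> -4 -10
*      -> 40
negate -> -40
negate -> 40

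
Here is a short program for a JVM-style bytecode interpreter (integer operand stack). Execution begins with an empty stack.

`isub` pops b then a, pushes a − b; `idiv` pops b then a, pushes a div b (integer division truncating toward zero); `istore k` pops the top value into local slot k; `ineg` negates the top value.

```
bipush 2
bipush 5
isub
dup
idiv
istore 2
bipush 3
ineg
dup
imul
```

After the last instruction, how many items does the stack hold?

bipush 2 -> [2]
bipush 5 -> [2, 5]
isub     -> [-3]
dup      -> [-3, -3]
idiv     -> [1]
istore 2 -> []
bipush 3 -> [3]
ineg     -> [-3]
dup      -> [-3, -3]
imul     -> [9]

1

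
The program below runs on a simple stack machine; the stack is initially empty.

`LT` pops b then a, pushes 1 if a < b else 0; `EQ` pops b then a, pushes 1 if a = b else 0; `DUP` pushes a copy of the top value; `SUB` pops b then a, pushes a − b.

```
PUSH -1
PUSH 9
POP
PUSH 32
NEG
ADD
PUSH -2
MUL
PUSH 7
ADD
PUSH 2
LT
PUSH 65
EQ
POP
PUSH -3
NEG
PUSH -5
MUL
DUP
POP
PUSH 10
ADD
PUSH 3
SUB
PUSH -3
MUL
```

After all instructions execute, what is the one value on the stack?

24

PUSH -1 : -1
PUSH 9  : -1 9
POP     : -1
PUSH 32 : -1 32
NEG     : -1 -32
ADD     : -33
PUSH -2 : -33 -2
MUL     : 66
PUSH 7  : 66 7
ADD     : 73
PUSH 2  : 73 2
LT      : 0
PUSH 65 : 0 65
EQ      : 0
POP     : (empty)
PUSH -3 : -3
NEG     : 3
PUSH -5 : 3 -5
MUL     : -15
DUP     : -15 -15
POP     : -15
PUSH 10 : -15 10
ADD     : -5
PUSH 3  : -5 3
SUB     : -8
PUSH -3 : -8 -3
MUL     : 24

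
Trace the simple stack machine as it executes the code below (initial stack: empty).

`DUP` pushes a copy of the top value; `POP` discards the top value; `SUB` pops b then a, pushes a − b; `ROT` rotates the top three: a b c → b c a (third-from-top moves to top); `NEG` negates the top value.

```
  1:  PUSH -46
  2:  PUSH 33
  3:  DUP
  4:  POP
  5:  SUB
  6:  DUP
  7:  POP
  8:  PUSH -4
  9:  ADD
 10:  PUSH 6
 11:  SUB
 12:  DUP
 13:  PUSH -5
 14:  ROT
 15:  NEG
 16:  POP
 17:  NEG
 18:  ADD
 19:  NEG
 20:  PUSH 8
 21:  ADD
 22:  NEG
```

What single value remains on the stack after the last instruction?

PUSH -46 : [-46]
PUSH 33  : [-46, 33]
DUP      : [-46, 33, 33]
POP      : [-46, 33]
SUB      : [-79]
DUP      : [-79, -79]
POP      : [-79]
PUSH -4  : [-79, -4]
ADD      : [-83]
PUSH 6   : [-83, 6]
SUB      : [-89]
DUP      : [-89, -89]
PUSH -5  : [-89, -89, -5]
ROT      : [-89, -5, -89]
NEG      : [-89, -5, 89]
POP      : [-89, -5]
NEG      : [-89, 5]
ADD      : [-84]
NEG      : [84]
PUSH 8   : [84, 8]
ADD      : [92]
NEG      : [-92]

-92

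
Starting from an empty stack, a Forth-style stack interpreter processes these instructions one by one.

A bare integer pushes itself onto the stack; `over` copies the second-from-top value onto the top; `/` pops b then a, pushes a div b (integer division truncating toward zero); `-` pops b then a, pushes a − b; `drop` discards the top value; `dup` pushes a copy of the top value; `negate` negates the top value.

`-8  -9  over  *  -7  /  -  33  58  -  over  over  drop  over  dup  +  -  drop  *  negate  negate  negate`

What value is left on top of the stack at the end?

50

-8      -8
-9      -8 -9
over    -8 -9 -8
*       -8 72
-7      -8 72 -7
/       -8 -10
-       2
33      2 33
58      2 33 58
-       2 -25
over    2 -25 2
over    2 -25 2 -25
drop    2 -25 2
over    2 -25 2 -25
dup     2 -25 2 -25 -25
+       2 -25 2 -50
-       2 -25 52
drop    2 -25
*       -50
negate  50
negate  -50
negate  50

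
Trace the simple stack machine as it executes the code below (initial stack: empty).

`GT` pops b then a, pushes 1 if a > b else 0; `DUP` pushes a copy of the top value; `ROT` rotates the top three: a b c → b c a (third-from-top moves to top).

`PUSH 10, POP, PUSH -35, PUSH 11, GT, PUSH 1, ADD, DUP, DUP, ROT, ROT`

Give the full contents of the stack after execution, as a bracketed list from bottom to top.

[1, 1, 1]

PUSH 10  : [10]
POP      : []
PUSH -35 : [-35]
PUSH 11  : [-35, 11]
GT       : [0]
PUSH 1   : [0, 1]
ADD      : [1]
DUP      : [1, 1]
DUP      : [1, 1, 1]
ROT      : [1, 1, 1]
ROT      : [1, 1, 1]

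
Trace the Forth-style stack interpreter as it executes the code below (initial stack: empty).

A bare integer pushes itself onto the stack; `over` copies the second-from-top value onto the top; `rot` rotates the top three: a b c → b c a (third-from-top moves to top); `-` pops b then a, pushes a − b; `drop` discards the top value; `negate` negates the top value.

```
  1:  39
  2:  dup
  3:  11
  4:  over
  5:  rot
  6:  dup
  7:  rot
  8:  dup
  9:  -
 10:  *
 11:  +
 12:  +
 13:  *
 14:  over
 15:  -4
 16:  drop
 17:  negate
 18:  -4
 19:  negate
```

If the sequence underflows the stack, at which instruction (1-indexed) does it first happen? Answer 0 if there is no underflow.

39   : 39
dup  : 39 39
11   : 39 39 11
over : 39 39 11 39
rot  : 39 11 39 39
dup  : 39 11 39 39 39
rot  : 39 11 39 39 39
dup  : 39 11 39 39 39 39
-    : 39 11 39 39 0
*    : 39 11 39 0
+    : 39 11 39
+    : 39 50
*    : 1950
over  — needs 2 operands, stack has 1 → underflow

14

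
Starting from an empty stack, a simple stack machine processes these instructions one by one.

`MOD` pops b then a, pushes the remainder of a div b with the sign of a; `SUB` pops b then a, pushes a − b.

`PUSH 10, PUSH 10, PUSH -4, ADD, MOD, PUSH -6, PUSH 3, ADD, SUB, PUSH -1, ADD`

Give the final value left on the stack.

PUSH 10 -> 10
PUSH 10 -> 10 10
PUSH -4 -> 10 10 -4
ADD     -> 10 6
MOD     -> 4
PUSH -6 -> 4 -6
PUSH 3  -> 4 -6 3
ADD     -> 4 -3
SUB     -> 7
PUSH -1 -> 7 -1
ADD     -> 6

6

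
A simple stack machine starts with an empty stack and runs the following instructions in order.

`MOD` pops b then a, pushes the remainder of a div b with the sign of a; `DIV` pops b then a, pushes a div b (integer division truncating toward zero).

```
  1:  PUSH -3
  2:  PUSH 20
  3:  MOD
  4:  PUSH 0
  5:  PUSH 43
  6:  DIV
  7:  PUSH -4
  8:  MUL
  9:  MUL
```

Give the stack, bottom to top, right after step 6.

[-3, 0]

PUSH -3 → -3
PUSH 20 → -3 20
MOD     → -3
PUSH 0  → -3 0
PUSH 43 → -3 0 43
DIV     → -3 0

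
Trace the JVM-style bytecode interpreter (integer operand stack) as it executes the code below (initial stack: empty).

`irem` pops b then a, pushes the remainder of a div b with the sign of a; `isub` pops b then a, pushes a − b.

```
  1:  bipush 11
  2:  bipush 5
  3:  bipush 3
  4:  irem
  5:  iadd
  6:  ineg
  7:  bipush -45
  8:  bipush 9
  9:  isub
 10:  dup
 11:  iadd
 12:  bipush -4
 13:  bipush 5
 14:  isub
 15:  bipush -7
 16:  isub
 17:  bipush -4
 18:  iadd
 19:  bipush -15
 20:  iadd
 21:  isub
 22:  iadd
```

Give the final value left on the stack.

bipush 11  : 11
bipush 5   : 11 5
bipush 3   : 11 5 3
irem       : 11 2
iadd       : 13
ineg       : -13
bipush -45 : -13 -45
bipush 9   : -13 -45 9
isub       : -13 -54
dup        : -13 -54 -54
iadd       : -13 -108
bipush -4  : -13 -108 -4
bipush 5   : -13 -108 -4 5
isub       : -13 -108 -9
bipush -7  : -13 -108 -9 -7
isub       : -13 -108 -2
bipush -4  : -13 -108 -2 -4
iadd       : -13 -108 -6
bipush -15 : -13 -108 -6 -15
iadd       : -13 -108 -21
isub       : -13 -87
iadd       : -100

-100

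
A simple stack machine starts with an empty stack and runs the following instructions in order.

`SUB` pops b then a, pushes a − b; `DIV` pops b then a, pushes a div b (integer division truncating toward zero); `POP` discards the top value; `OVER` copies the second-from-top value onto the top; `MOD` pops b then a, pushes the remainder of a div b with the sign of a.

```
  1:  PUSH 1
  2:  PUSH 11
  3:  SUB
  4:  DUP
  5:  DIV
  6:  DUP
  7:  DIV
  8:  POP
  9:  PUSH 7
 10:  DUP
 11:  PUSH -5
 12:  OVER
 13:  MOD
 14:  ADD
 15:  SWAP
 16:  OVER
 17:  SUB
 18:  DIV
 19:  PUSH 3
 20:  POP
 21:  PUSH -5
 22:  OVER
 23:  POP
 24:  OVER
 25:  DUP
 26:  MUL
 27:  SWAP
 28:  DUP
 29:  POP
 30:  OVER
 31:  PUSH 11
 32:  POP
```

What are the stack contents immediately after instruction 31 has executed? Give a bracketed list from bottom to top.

[0, 0, -5, 0, 11]

PUSH 1  : 1
PUSH 11 : 1 11
SUB     : -10
DUP     : -10 -10
DIV     : 1
DUP     : 1 1
DIV     : 1
POP     : (empty)
PUSH 7  : 7
DUP     : 7 7
PUSH -5 : 7 7 -5
OVER    : 7 7 -5 7
MOD     : 7 7 -5
ADD     : 7 2
SWAP    : 2 7
OVER    : 2 7 2
SUB     : 2 5
DIV     : 0
PUSH 3  : 0 3
POP     : 0
PUSH -5 : 0 -5
OVER    : 0 -5 0
POP     : 0 -5
OVER    : 0 -5 0
DUP     : 0 -5 0 0
MUL     : 0 -5 0
SWAP    : 0 0 -5
DUP     : 0 0 -5 -5
POP     : 0 0 -5
OVER    : 0 0 -5 0
PUSH 11 : 0 0 -5 0 11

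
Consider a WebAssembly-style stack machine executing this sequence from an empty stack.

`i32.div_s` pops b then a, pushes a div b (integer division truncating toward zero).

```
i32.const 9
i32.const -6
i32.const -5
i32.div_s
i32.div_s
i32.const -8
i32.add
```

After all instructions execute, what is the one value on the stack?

1

i32.const 9   9
i32.const -6  9 -6
i32.const -5  9 -6 -5
i32.div_s     9 1
i32.div_s     9
i32.const -8  9 -8
i32.add       1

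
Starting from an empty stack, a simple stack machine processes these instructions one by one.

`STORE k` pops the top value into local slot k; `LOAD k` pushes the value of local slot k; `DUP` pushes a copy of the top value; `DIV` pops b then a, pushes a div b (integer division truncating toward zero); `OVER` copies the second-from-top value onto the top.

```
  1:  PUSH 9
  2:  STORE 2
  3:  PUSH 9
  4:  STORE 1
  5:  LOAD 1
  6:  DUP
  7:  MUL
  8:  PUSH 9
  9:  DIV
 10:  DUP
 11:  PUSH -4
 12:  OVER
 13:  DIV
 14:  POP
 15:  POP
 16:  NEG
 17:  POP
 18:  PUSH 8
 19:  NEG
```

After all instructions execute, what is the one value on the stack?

-8

PUSH 9  : [9]
STORE 2 : []
PUSH 9  : [9]
STORE 1 : []
LOAD 1  : [9]
DUP     : [9, 9]
MUL     : [81]
PUSH 9  : [81, 9]
DIV     : [9]
DUP     : [9, 9]
PUSH -4 : [9, 9, -4]
OVER    : [9, 9, -4, 9]
DIV     : [9, 9, 0]
POP     : [9, 9]
POP     : [9]
NEG     : [-9]
POP     : []
PUSH 8  : [8]
NEG     : [-8]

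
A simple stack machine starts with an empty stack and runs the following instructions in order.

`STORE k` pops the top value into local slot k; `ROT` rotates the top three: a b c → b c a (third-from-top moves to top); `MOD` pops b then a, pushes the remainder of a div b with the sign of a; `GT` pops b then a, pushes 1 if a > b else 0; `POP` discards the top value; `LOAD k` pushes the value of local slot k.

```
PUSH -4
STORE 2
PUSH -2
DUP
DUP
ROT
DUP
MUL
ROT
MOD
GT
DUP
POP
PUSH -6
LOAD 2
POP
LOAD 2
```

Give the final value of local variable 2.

-4

PUSH -4 -> -4
STORE 2 -> (empty)
PUSH -2 -> -2
DUP     -> -2 -2
DUP     -> -2 -2 -2
ROT     -> -2 -2 -2
DUP     -> -2 -2 -2 -2
MUL     -> -2 -2 4
ROT     -> -2 4 -2
MOD     -> -2 0
GT      -> 0
DUP     -> 0 0
POP     -> 0
PUSH -6 -> 0 -6
LOAD 2  -> 0 -6 -4
POP     -> 0 -6
LOAD 2  -> 0 -6 -4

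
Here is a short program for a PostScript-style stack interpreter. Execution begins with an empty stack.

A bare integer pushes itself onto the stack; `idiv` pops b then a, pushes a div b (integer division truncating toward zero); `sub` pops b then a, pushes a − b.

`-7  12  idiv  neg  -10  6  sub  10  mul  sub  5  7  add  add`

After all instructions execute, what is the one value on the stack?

172

-7   -> [-7]
12   -> [-7, 12]
idiv -> [0]
neg  -> [0]
-10  -> [0, -10]
6    -> [0, -10, 6]
sub  -> [0, -16]
10   -> [0, -16, 10]
mul  -> [0, -160]
sub  -> [160]
5    -> [160, 5]
7    -> [160, 5, 7]
add  -> [160, 12]
add  -> [172]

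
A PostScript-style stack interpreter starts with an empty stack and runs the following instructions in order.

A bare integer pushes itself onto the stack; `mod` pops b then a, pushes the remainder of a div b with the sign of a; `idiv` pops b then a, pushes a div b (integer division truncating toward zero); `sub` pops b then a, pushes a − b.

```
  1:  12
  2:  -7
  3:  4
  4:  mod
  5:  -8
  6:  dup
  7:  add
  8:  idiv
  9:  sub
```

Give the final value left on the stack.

12

12   : [12]
-7   : [12, -7]
4    : [12, -7, 4]
mod  : [12, -3]
-8   : [12, -3, -8]
dup  : [12, -3, -8, -8]
add  : [12, -3, -16]
idiv : [12, 0]
sub  : [12]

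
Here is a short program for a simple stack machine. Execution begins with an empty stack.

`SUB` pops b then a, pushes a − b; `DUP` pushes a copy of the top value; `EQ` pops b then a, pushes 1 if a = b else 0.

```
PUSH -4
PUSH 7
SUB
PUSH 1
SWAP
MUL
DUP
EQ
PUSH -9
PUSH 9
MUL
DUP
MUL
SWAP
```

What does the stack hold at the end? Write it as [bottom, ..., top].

[6561, 1]

PUSH -4  -4
PUSH 7   -4 7
SUB      -11
PUSH 1   -11 1
SWAP     1 -11
MUL      -11
DUP      -11 -11
EQ       1
PUSH -9  1 -9
PUSH 9   1 -9 9
MUL      1 -81
DUP      1 -81 -81
MUL      1 6561
SWAP     6561 1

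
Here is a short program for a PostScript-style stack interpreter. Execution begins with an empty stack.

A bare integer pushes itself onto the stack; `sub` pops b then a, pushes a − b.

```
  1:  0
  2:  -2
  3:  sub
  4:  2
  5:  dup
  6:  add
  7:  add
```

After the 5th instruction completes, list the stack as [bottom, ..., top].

[2, 2, 2]

0   -> 0
-2  -> 0 -2
sub -> 2
2   -> 2 2
dup -> 2 2 2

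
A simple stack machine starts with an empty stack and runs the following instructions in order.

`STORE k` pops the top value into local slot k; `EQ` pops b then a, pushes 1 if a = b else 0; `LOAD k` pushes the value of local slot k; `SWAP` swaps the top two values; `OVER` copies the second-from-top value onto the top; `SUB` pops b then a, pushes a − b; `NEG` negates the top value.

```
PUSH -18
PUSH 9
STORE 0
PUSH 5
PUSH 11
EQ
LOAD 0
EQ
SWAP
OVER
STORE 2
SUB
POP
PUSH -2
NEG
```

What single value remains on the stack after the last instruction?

PUSH -18 → [-18]
PUSH 9   → [-18, 9]
STORE 0  → [-18]
PUSH 5   → [-18, 5]
PUSH 11  → [-18, 5, 11]
EQ       → [-18, 0]
LOAD 0   → [-18, 0, 9]
EQ       → [-18, 0]
SWAP     → [0, -18]
OVER     → [0, -18, 0]
STORE 2  → [0, -18]
SUB      → [18]
POP      → []
PUSH -2  → [-2]
NEG      → [2]

2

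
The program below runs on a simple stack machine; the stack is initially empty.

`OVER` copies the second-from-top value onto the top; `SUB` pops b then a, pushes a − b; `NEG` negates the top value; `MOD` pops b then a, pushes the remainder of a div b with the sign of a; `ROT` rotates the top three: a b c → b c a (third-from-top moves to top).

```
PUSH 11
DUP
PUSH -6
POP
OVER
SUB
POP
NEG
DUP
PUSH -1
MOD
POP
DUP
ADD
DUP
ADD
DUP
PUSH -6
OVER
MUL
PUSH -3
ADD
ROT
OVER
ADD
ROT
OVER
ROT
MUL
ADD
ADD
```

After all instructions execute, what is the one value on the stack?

PUSH 11 -> 11
DUP     -> 11 11
PUSH -6 -> 11 11 -6
POP     -> 11 11
OVER    -> 11 11 11
SUB     -> 11 0
POP     -> 11
NEG     -> -11
DUP     -> -11 -11
PUSH -1 -> -11 -11 -1
MOD     -> -11 0
POP     -> -11
DUP     -> -11 -11
ADD     -> -22
DUP     -> -22 -22
ADD     -> -44
DUP     -> -44 -44
PUSH -6 -> -44 -44 -6
OVER    -> -44 -44 -6 -44
MUL     -> -44 -44 264
PUSH -3 -> -44 -44 264 -3
ADD     -> -44 -44 261
ROT     -> -44 261 -44
OVER    -> -44 261 -44 261
ADD     -> -44 261 217
ROT     -> 261 217 -44
OVER    -> 261 217 -44 217
ROT     -> 261 -44 217 217
MUL     -> 261 -44 47089
ADD     -> 261 47045
ADD     -> 47306

47306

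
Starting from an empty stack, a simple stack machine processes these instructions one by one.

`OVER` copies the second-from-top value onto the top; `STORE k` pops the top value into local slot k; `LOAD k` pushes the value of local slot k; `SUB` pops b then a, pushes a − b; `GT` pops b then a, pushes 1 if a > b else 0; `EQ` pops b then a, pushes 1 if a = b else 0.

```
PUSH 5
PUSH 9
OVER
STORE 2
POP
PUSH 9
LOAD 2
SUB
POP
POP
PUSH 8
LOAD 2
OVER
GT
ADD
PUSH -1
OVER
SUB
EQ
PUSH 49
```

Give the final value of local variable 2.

5

PUSH 5   5
PUSH 9   5 9
OVER     5 9 5
STORE 2  5 9
POP      5
PUSH 9   5 9
LOAD 2   5 9 5
SUB      5 4
POP      5
POP      (empty)
PUSH 8   8
LOAD 2   8 5
OVER     8 5 8
GT       8 0
ADD      8
PUSH -1  8 -1
OVER     8 -1 8
SUB      8 -9
EQ       0
PUSH 49  0 49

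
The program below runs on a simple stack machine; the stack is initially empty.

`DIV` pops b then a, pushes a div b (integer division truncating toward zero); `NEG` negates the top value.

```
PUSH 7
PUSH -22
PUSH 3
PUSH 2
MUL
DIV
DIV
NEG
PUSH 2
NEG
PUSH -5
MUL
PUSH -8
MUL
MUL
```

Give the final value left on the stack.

PUSH 7   → [7]
PUSH -22 → [7, -22]
PUSH 3   → [7, -22, 3]
PUSH 2   → [7, -22, 3, 2]
MUL      → [7, -22, 6]
DIV      → [7, -3]
DIV      → [-2]
NEG      → [2]
PUSH 2   → [2, 2]
NEG      → [2, -2]
PUSH -5  → [2, -2, -5]
MUL      → [2, 10]
PUSH -8  → [2, 10, -8]
MUL      → [2, -80]
MUL      → [-160]

-160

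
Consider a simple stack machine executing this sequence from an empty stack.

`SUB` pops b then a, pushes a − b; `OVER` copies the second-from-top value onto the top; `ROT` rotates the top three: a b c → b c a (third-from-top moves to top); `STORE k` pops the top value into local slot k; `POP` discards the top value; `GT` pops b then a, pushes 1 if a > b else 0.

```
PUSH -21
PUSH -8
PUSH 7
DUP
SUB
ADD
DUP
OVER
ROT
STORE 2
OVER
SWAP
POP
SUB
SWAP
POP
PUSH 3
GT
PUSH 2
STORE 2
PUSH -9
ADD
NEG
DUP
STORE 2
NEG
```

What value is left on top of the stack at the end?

PUSH -21 -> -21
PUSH -8  -> -21 -8
PUSH 7   -> -21 -8 7
DUP      -> -21 -8 7 7
SUB      -> -21 -8 0
ADD      -> -21 -8
DUP      -> -21 -8 -8
OVER     -> -21 -8 -8 -8
ROT      -> -21 -8 -8 -8
STORE 2  -> -21 -8 -8
OVER     -> -21 -8 -8 -8
SWAP     -> -21 -8 -8 -8
POP      -> -21 -8 -8
SUB      -> -21 0
SWAP     -> 0 -21
POP      -> 0
PUSH 3   -> 0 3
GT       -> 0
PUSH 2   -> 0 2
STORE 2  -> 0
PUSH -9  -> 0 -9
ADD      -> -9
NEG      -> 9
DUP      -> 9 9
STORE 2  -> 9
NEG      -> -9

-9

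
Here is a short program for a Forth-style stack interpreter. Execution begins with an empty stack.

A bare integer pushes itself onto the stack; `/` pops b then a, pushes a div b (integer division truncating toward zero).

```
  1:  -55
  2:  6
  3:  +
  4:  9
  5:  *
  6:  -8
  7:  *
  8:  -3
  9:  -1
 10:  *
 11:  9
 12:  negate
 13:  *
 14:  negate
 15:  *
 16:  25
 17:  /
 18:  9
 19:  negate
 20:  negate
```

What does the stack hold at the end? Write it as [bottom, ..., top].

-55    : [-55]
6      : [-55, 6]
+      : [-49]
9      : [-49, 9]
*      : [-441]
-8     : [-441, -8]
*      : [3528]
-3     : [3528, -3]
-1     : [3528, -3, -1]
*      : [3528, 3]
9      : [3528, 3, 9]
negate : [3528, 3, -9]
*      : [3528, -27]
negate : [3528, 27]
*      : [95256]
25     : [95256, 25]
/      : [3810]
9      : [3810, 9]
negate : [3810, -9]
negate : [3810, 9]

[3810, 9]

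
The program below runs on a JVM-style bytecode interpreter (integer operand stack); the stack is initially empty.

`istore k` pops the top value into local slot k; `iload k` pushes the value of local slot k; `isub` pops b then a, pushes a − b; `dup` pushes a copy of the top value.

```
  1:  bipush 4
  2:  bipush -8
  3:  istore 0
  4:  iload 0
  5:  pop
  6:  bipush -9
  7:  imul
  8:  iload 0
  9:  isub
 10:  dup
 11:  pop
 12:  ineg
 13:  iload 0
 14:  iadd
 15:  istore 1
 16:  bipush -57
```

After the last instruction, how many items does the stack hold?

1

bipush 4    4
bipush -8   4 -8
istore 0    4
iload 0     4 -8
pop         4
bipush -9   4 -9
imul        -36
iload 0     -36 -8
isub        -28
dup         -28 -28
pop         -28
ineg        28
iload 0     28 -8
iadd        20
istore 1    (empty)
bipush -57  -57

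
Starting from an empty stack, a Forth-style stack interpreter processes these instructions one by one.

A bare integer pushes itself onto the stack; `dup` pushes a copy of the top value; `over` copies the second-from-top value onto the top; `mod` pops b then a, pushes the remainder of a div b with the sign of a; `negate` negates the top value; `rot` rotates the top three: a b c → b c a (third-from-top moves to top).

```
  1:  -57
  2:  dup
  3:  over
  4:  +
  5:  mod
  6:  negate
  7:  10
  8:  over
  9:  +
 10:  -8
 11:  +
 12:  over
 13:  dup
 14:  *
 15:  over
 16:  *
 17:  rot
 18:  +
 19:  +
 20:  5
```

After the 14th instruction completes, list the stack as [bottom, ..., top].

-57    → [-57]
dup    → [-57, -57]
over   → [-57, -57, -57]
+      → [-57, -114]
mod    → [-57]
negate → [57]
10     → [57, 10]
over   → [57, 10, 57]
+      → [57, 67]
-8     → [57, 67, -8]
+      → [57, 59]
over   → [57, 59, 57]
dup    → [57, 59, 57, 57]
*      → [57, 59, 3249]

[57, 59, 3249]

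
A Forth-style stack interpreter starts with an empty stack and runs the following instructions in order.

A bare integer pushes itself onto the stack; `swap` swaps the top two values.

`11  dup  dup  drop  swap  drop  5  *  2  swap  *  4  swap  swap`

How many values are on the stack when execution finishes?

2

11   : 11
dup  : 11 11
dup  : 11 11 11
drop : 11 11
swap : 11 11
drop : 11
5    : 11 5
*    : 55
2    : 55 2
swap : 2 55
*    : 110
4    : 110 4
swap : 4 110
swap : 110 4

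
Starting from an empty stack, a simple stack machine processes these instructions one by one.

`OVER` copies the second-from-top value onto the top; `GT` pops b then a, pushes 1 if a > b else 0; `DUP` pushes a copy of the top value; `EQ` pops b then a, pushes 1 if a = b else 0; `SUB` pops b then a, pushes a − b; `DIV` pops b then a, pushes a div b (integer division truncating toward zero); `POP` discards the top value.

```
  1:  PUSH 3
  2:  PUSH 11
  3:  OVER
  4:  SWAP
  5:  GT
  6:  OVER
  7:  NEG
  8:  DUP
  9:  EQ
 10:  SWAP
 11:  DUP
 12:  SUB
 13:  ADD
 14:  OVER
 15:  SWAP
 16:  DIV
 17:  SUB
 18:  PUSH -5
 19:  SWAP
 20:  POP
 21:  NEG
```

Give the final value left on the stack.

PUSH 3  : 3
PUSH 11 : 3 11
OVER    : 3 11 3
SWAP    : 3 3 11
GT      : 3 0
OVER    : 3 0 3
NEG     : 3 0 -3
DUP     : 3 0 -3 -3
EQ      : 3 0 1
SWAP    : 3 1 0
DUP     : 3 1 0 0
SUB     : 3 1 0
ADD     : 3 1
OVER    : 3 1 3
SWAP    : 3 3 1
DIV     : 3 3
SUB     : 0
PUSH -5 : 0 -5
SWAP    : -5 0
POP     : -5
NEG     : 5

5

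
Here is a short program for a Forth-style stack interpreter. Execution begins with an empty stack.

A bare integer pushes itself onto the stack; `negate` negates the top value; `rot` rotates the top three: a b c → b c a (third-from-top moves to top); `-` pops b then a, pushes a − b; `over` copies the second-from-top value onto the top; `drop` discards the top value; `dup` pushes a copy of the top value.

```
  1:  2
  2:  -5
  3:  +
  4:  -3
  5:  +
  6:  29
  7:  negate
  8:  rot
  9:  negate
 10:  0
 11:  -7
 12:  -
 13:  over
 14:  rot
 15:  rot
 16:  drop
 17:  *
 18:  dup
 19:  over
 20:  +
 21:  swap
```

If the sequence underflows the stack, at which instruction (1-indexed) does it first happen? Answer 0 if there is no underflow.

2      : 2
-5     : 2 -5
+      : -3
-3     : -3 -3
+      : -6
29     : -6 29
negate : -6 -29
rot  — needs 3 operands, stack has 2 → underflow

8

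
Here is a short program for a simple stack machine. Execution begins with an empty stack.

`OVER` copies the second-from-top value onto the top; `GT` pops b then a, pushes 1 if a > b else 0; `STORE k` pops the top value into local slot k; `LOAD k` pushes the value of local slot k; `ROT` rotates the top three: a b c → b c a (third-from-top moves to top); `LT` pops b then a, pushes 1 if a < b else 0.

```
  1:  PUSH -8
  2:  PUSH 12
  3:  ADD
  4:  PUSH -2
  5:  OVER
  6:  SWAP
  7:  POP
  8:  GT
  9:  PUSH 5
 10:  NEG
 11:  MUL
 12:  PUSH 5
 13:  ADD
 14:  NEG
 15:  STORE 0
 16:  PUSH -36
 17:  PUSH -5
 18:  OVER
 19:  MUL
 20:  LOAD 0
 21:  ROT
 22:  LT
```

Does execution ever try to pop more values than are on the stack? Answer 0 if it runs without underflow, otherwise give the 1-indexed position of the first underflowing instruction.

0

PUSH -8  : [-8]
PUSH 12  : [-8, 12]
ADD      : [4]
PUSH -2  : [4, -2]
OVER     : [4, -2, 4]
SWAP     : [4, 4, -2]
POP      : [4, 4]
GT       : [0]
PUSH 5   : [0, 5]
NEG      : [0, -5]
MUL      : [0]
PUSH 5   : [0, 5]
ADD      : [5]
NEG      : [-5]
STORE 0  : []
PUSH -36 : [-36]
PUSH -5  : [-36, -5]
OVER     : [-36, -5, -36]
MUL      : [-36, 180]
LOAD 0   : [-36, 180, -5]
ROT      : [180, -5, -36]
LT       : [180, 0]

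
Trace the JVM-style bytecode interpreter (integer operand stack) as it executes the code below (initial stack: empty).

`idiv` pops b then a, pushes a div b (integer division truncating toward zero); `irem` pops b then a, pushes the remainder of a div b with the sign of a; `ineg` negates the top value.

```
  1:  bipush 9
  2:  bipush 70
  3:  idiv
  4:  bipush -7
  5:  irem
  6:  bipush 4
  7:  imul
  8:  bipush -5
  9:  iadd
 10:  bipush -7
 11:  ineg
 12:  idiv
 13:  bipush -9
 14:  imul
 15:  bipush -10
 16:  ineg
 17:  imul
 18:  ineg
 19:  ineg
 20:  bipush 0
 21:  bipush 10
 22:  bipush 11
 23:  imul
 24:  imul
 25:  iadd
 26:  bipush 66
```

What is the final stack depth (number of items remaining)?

2

bipush 9    [9]
bipush 70   [9, 70]
idiv        [0]
bipush -7   [0, -7]
irem        [0]
bipush 4    [0, 4]
imul        [0]
bipush -5   [0, -5]
iadd        [-5]
bipush -7   [-5, -7]
ineg        [-5, 7]
idiv        [0]
bipush -9   [0, -9]
imul        [0]
bipush -10  [0, -10]
ineg        [0, 10]
imul        [0]
ineg        [0]
ineg        [0]
bipush 0    [0, 0]
bipush 10   [0, 0, 10]
bipush 11   [0, 0, 10, 11]
imul        [0, 0, 110]
imul        [0, 0]
iadd        [0]
bipush 66   [0, 66]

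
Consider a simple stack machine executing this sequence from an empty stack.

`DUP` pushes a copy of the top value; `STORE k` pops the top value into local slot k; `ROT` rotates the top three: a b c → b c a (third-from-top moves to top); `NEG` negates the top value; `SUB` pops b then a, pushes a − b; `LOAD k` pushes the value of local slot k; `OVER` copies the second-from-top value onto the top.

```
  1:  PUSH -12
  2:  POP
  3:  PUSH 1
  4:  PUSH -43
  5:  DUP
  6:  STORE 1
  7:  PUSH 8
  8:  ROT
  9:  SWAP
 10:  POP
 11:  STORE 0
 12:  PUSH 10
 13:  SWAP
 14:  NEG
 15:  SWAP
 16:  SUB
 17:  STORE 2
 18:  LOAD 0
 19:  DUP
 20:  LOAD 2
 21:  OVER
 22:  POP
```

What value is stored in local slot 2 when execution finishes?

PUSH -12 → -12
POP      → (empty)
PUSH 1   → 1
PUSH -43 → 1 -43
DUP      → 1 -43 -43
STORE 1  → 1 -43
PUSH 8   → 1 -43 8
ROT      → -43 8 1
SWAP     → -43 1 8
POP      → -43 1
STORE 0  → -43
PUSH 10  → -43 10
SWAP     → 10 -43
NEG      → 10 43
SWAP     → 43 10
SUB      → 33
STORE 2  → (empty)
LOAD 0   → 1
DUP      → 1 1
LOAD 2   → 1 1 33
OVER     → 1 1 33 1
POP      → 1 1 33

33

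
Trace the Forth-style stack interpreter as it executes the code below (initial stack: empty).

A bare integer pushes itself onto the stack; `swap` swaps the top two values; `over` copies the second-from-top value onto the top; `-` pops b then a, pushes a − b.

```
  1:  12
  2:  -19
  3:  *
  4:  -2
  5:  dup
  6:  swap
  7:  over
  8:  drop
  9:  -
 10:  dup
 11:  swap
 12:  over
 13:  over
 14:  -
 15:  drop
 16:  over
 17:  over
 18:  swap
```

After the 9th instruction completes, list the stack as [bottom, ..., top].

12   → [12]
-19  → [12, -19]
*    → [-228]
-2   → [-228, -2]
dup  → [-228, -2, -2]
swap → [-228, -2, -2]
over → [-228, -2, -2, -2]
drop → [-228, -2, -2]
-    → [-228, 0]

[-228, 0]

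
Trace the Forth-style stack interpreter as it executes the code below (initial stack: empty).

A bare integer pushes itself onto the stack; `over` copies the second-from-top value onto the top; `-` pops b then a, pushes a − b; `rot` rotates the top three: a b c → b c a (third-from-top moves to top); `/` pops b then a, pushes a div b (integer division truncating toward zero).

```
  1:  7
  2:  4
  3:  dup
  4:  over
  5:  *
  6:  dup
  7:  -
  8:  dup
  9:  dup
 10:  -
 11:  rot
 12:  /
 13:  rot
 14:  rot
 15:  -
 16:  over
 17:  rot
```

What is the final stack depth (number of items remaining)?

7    → [7]
4    → [7, 4]
dup  → [7, 4, 4]
over → [7, 4, 4, 4]
*    → [7, 4, 16]
dup  → [7, 4, 16, 16]
-    → [7, 4, 0]
dup  → [7, 4, 0, 0]
dup  → [7, 4, 0, 0, 0]
-    → [7, 4, 0, 0]
rot  → [7, 0, 0, 4]
/    → [7, 0, 0]
rot  → [0, 0, 7]
rot  → [0, 7, 0]
-    → [0, 7]
over → [0, 7, 0]
rot  → [7, 0, 0]

3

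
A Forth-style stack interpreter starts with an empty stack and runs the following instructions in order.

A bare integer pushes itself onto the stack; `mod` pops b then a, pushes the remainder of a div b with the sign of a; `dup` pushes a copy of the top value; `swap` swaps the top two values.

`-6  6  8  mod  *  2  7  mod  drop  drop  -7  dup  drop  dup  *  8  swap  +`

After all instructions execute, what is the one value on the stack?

57

-6   -> -6
6    -> -6 6
8    -> -6 6 8
mod  -> -6 6
*    -> -36
2    -> -36 2
7    -> -36 2 7
mod  -> -36 2
drop -> -36
drop -> (empty)
-7   -> -7
dup  -> -7 -7
drop -> -7
dup  -> -7 -7
*    -> 49
8    -> 49 8
swap -> 8 49
+    -> 57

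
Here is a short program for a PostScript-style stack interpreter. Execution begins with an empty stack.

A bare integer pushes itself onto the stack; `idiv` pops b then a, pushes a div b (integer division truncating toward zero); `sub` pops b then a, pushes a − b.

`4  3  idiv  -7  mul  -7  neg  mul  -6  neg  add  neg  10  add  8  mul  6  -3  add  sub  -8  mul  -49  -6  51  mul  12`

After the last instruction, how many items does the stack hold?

4

4    : [4]
3    : [4, 3]
idiv : [1]
-7   : [1, -7]
mul  : [-7]
-7   : [-7, -7]
neg  : [-7, 7]
mul  : [-49]
-6   : [-49, -6]
neg  : [-49, 6]
add  : [-43]
neg  : [43]
10   : [43, 10]
add  : [53]
8    : [53, 8]
mul  : [424]
6    : [424, 6]
-3   : [424, 6, -3]
add  : [424, 3]
sub  : [421]
-8   : [421, -8]
mul  : [-3368]
-49  : [-3368, -49]
-6   : [-3368, -49, -6]
51   : [-3368, -49, -6, 51]
mul  : [-3368, -49, -306]
12   : [-3368, -49, -306, 12]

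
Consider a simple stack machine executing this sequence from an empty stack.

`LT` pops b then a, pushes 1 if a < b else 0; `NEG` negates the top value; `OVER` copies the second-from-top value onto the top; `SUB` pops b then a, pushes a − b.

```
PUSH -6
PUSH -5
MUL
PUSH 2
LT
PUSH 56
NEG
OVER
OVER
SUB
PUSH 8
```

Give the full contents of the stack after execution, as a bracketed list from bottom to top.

[0, -56, 56, 8]

PUSH -6 → -6
PUSH -5 → -6 -5
MUL     → 30
PUSH 2  → 30 2
LT      → 0
PUSH 56 → 0 56
NEG     → 0 -56
OVER    → 0 -56 0
OVER    → 0 -56 0 -56
SUB     → 0 -56 56
PUSH 8  → 0 -56 56 8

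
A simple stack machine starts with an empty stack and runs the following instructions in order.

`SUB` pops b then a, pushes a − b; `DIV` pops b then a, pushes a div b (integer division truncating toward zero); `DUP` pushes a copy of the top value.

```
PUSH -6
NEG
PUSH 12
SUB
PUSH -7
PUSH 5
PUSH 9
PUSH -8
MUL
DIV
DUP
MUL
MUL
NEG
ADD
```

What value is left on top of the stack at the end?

PUSH -6 : [-6]
NEG     : [6]
PUSH 12 : [6, 12]
SUB     : [-6]
PUSH -7 : [-6, -7]
PUSH 5  : [-6, -7, 5]
PUSH 9  : [-6, -7, 5, 9]
PUSH -8 : [-6, -7, 5, 9, -8]
MUL     : [-6, -7, 5, -72]
DIV     : [-6, -7, 0]
DUP     : [-6, -7, 0, 0]
MUL     : [-6, -7, 0]
MUL     : [-6, 0]
NEG     : [-6, 0]
ADD     : [-6]

-6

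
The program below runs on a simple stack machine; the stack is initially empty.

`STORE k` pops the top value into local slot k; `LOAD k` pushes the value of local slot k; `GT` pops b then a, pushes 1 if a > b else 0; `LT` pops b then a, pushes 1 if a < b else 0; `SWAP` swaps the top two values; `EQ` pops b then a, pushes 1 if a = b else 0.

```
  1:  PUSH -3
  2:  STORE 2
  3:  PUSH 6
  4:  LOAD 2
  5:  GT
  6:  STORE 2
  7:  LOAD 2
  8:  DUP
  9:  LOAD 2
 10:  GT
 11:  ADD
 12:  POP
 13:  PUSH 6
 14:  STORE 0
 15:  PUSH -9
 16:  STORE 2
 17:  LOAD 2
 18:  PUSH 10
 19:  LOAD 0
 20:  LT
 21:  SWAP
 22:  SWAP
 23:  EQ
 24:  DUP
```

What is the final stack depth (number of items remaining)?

2

PUSH -3 -> [-3]
STORE 2 -> []
PUSH 6  -> [6]
LOAD 2  -> [6, -3]
GT      -> [1]
STORE 2 -> []
LOAD 2  -> [1]
DUP     -> [1, 1]
LOAD 2  -> [1, 1, 1]
GT      -> [1, 0]
ADD     -> [1]
POP     -> []
PUSH 6  -> [6]
STORE 0 -> []
PUSH -9 -> [-9]
STORE 2 -> []
LOAD 2  -> [-9]
PUSH 10 -> [-9, 10]
LOAD 0  -> [-9, 10, 6]
LT      -> [-9, 0]
SWAP    -> [0, -9]
SWAP    -> [-9, 0]
EQ      -> [0]
DUP     -> [0, 0]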